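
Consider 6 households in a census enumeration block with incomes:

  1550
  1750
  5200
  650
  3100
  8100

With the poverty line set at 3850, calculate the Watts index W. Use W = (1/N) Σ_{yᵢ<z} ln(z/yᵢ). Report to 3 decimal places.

Below the line: 650, 1550, 1750, 3100 (q = 4 of N = 6).
Log shortfalls: ln(3850/650) = 1.7789; ln(3850/1550) = 0.9098; ln(3850/1750) = 0.7885; ln(3850/3100) = 0.2167.
W = 3.693803 / 6 = 0.616.

0.616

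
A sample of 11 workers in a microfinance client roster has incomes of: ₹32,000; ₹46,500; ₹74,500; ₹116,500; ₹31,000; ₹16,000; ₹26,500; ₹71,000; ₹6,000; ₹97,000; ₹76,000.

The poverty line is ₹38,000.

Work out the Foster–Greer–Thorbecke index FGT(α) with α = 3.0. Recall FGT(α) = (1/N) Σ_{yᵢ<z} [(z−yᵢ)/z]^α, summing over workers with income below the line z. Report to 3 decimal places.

Below the line: ₹6,000, ₹16,000, ₹26,500, ₹31,000, ₹32,000 (q = 5 of N = 11).
Relative gaps: (38000−6000)/38000 = 0.8421; (38000−16000)/38000 = 0.5789; (38000−26500)/38000 = 0.3026; (38000−31000)/38000 = 0.1842; (38000−32000)/38000 = 0.1579.
Raised to α = 3.0: 0.59717; 0.19405; 0.02772; 0.00625; 0.00394.
Sum = 0.829127; FGT(3.0) = 0.829127 / 11 = 0.075.

0.075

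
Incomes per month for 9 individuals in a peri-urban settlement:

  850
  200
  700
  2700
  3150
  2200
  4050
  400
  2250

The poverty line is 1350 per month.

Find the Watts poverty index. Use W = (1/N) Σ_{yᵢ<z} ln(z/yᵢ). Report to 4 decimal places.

Below z: 200, 400, 700, 850 (q = 4 of N = 9).
ln(z/y) terms: ln(1350/200) = 1.9095; ln(1350/400) = 1.2164; ln(1350/700) = 0.6568; ln(1350/850) = 0.4626.
W = 4.245341 / 9 = 0.4717.

0.4717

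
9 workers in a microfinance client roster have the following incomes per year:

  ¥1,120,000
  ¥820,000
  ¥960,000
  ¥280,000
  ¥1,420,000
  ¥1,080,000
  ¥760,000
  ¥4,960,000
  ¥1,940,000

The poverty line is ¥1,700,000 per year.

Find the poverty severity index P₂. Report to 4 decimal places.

Poor units: ¥280,000, ¥760,000, ¥820,000, ¥960,000, ¥1,080,000, ¥1,120,000, ¥1,420,000 (q = 7 of N = 9).
Shortfall ratios: (1700000−280000)/1700000 = 0.8353; (1700000−760000)/1700000 = 0.5529; (1700000−820000)/1700000 = 0.5176; (1700000−960000)/1700000 = 0.4353; (1700000−1080000)/1700000 = 0.3647; (1700000−1120000)/1700000 = 0.3412; (1700000−1420000)/1700000 = 0.1647.
Squared: 0.6977; 0.3057; 0.2680; 0.1895; 0.1330; 0.1164; 0.0271.
Sum = 1.737439; P₂ = 1.737439 / 9 = 0.1930.

0.1930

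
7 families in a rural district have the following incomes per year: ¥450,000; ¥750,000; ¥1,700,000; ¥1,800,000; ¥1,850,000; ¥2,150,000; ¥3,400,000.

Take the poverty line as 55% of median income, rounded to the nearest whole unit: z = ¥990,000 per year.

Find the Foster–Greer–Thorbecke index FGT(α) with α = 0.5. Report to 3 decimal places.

Poor units: ¥450,000, ¥750,000 (q = 2 of N = 7).
Gap ratios (z−y)/z: (990000−450000)/990000 = 0.5455; (990000−750000)/990000 = 0.2424.
Raised to α = 0.5: 0.73855; 0.49237.
Sum = 1.230915; FGT(0.5) = 1.230915 / 7 = 0.176.

0.176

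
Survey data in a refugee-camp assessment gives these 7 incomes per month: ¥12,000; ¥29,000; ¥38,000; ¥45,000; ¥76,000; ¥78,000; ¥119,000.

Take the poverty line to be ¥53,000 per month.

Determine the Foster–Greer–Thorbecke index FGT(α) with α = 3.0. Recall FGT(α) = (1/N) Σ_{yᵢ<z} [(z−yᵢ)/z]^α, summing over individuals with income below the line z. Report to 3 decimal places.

Poor units: ¥12,000, ¥29,000, ¥38,000, ¥45,000 (q = 4 of N = 7).
Shortfall ratios: (53000−12000)/53000 = 0.7736; (53000−29000)/53000 = 0.4528; (53000−38000)/53000 = 0.2830; (53000−45000)/53000 = 0.1509.
Raised to α = 3.0: 0.46294; 0.09286; 0.02267; 0.00344.
Sum = 0.581903; FGT(3.0) = 0.581903 / 7 = 0.083.

0.083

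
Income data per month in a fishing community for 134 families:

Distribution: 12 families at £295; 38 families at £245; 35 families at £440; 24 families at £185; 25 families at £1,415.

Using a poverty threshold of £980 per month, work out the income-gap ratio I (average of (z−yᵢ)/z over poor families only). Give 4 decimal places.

Incomes under z: 24×£185, 38×£245, 12×£295, 35×£440 (q = 109 of N = 134).
Shortfall ratios (z−y)/z: 0.8112 (×24), 0.7500 (×38), 0.6990 (×12), 0.5510 (×35); sum = 75.642857.
The income-gap ratio divides by q (the poor only): 75.642857 / 109 = 0.6940.

0.6940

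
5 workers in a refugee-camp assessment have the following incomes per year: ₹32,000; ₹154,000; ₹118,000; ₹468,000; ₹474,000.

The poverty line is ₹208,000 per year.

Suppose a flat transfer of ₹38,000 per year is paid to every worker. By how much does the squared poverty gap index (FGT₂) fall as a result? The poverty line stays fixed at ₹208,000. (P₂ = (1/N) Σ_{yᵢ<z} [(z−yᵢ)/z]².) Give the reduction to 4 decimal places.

0.0924

Before: below the line — ₹32,000, ₹118,000, ₹154,000; squared poverty gap index (FGT₂) = 0.194120.
After the ₹38,000 transfer: below the line — ₹70,000, ₹156,000, ₹192,000; squared poverty gap index (FGT₂) = 0.101720.
Reduction = 0.194120 − 0.101720 = 0.0924.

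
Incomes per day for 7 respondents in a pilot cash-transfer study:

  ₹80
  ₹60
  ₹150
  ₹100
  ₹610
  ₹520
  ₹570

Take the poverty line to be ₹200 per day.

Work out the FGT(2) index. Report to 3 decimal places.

0.166

Incomes under z: ₹60, ₹80, ₹100, ₹150 (q = 4 of N = 7).
Relative gaps: (200−60)/200 = 0.7000; (200−80)/200 = 0.6000; (200−100)/200 = 0.5000; (200−150)/200 = 0.2500.
Squared: 0.4900; 0.3600; 0.2500; 0.0625.
Sum = 1.162500; P₂ = 1.162500 / 7 = 0.166.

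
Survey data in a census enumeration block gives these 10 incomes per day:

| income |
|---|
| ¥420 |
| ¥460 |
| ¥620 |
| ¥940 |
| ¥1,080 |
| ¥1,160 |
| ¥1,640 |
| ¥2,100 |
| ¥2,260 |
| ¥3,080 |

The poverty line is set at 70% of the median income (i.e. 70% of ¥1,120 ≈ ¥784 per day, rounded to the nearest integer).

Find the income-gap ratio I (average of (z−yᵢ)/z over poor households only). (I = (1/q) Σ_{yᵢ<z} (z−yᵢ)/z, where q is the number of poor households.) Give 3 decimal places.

0.362

Incomes under z: ¥420, ¥460, ¥620 (q = 3 of N = 10).
Shortfall ratios (z−y)/z: 0.4643, 0.4133, 0.2092; sum = 1.086735.
The income-gap ratio divides by q (the poor only): 1.086735 / 3 = 0.362.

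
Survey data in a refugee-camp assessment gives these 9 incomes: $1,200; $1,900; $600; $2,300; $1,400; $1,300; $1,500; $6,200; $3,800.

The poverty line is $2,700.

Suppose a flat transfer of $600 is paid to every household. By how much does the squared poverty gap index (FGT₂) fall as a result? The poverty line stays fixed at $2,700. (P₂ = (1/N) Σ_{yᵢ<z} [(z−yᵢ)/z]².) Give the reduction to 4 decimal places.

0.1213

Before: below the line — $600, $1,200, $1,300, $1,400, $1,500, $1,900, $2,300; squared poverty gap index (FGT₂) = 0.191282.
After the $600 transfer: below the line — $1,200, $1,800, $1,900, $2,000, $2,100, $2,500; squared poverty gap index (FGT₂) = 0.069959.
Reduction = 0.191282 − 0.069959 = 0.1213.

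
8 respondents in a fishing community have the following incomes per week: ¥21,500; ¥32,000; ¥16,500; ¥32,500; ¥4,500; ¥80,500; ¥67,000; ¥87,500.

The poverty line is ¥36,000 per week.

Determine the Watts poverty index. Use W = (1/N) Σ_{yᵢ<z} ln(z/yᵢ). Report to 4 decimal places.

0.4494

Poor units: ¥4,500, ¥16,500, ¥21,500, ¥32,000, ¥32,500 (q = 5 of N = 8).
Log shortfalls: ln(36000/4500) = 2.0794; ln(36000/16500) = 0.7802; ln(36000/21500) = 0.5155; ln(36000/32000) = 0.1178; ln(36000/32500) = 0.1023.
W = 3.595128 / 8 = 0.4494.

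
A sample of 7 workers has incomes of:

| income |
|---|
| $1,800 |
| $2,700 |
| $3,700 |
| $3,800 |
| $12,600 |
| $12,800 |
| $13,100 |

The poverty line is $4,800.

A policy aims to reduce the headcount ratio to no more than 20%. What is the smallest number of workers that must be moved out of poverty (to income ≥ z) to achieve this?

4 of the 7 workers are poor, so H = 4/7 = 0.571.
A headcount ratio of at most 20% allows at most ⌊0.20 × 7⌋ = 1 poor workers.
So at least 4 − 1 = 3 must be lifted.

3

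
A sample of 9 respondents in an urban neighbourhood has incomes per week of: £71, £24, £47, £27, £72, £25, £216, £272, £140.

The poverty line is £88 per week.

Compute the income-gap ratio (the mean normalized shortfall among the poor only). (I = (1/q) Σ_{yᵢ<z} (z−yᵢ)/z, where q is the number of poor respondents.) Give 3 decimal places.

0.496

Below the line: £24, £25, £27, £47, £71, £72 (q = 6 of N = 9).
Shortfall ratios (z−y)/z: 0.7273, 0.7159, 0.6932, 0.4659, 0.1932, 0.1818; sum = 2.977273.
I averages over the q = 6 poor units only: 2.977273 / 6 = 0.496.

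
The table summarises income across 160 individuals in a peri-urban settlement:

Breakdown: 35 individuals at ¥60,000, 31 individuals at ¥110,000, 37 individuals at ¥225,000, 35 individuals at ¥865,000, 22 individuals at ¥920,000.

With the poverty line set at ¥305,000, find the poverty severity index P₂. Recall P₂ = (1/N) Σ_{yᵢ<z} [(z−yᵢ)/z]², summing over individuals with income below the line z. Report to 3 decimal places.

Poor units: 35×¥60,000, 31×¥110,000, 37×¥225,000 (q = 103 of N = 160).
Gap ratios (z−y)/z: (305000−60000)/305000 = 0.8033 (×35); (305000−110000)/305000 = 0.6393 (×31); (305000−225000)/305000 = 0.2623 (×37).
Squared: 0.6453 (×35); 0.4088 (×31); 0.0688 (×37).
Sum = 37.801129; P₂ = 37.801129 / 160 = 0.236.

0.236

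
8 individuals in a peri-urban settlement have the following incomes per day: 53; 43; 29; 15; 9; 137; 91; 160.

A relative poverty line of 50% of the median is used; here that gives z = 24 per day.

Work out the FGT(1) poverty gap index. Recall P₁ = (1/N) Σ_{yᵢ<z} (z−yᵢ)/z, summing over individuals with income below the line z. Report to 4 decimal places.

Incomes under z: 9, 15 (q = 2 of N = 8).
Gap ratios (z−y)/z: (24−9)/24 = 0.6250; (24−15)/24 = 0.3750.
Σ = 1.000000. Dividing by the full population N = 8 gives P₁ = 0.1250.

0.1250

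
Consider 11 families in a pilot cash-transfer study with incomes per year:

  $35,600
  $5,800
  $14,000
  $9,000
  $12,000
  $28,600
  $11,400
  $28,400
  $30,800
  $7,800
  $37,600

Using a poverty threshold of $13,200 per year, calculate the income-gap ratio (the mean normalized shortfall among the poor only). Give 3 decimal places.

Below the line: $5,800, $7,800, $9,000, $11,400, $12,000 (q = 5 of N = 11).
Shortfall ratios (z−y)/z: 0.5606, 0.4091, 0.3182, 0.1364, 0.0909; sum = 1.515152.
I averages over the q = 5 poor units only: 1.515152 / 5 = 0.303.

0.303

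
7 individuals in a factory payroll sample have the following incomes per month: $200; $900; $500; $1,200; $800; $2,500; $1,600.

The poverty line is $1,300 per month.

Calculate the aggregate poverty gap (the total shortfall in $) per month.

Poor units: $200, $500, $800, $900, $1,200 (q = 5 of N = 7).
Individual gaps: 1300−200 = 1100; 1300−500 = 800; 1300−800 = 500; 1300−900 = 400; 1300−1200 = 100.
Aggregate gap = $2,900.

$2,900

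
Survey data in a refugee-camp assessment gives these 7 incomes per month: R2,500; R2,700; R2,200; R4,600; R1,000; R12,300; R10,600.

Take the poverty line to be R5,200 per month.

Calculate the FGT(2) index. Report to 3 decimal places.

0.214

Below z: R1,000, R2,200, R2,500, R2,700, R4,600 (q = 5 of N = 7).
Relative gaps: (5200−1000)/5200 = 0.8077; (5200−2200)/5200 = 0.5769; (5200−2500)/5200 = 0.5192; (5200−2700)/5200 = 0.4808; (5200−4600)/5200 = 0.1154.
Squared: 0.6524; 0.3328; 0.2696; 0.2311; 0.0133.
Sum = 1.499260; P₂ = 1.499260 / 7 = 0.214.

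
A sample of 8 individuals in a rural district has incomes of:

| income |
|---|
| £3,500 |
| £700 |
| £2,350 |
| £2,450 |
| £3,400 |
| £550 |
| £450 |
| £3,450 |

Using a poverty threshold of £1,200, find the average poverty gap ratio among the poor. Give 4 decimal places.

Poor units: £450, £550, £700 (q = 3 of N = 8).
Shortfall ratios (z−y)/z: 0.6250, 0.5417, 0.4167; sum = 1.583333.
I averages over the q = 3 poor units only: 1.583333 / 3 = 0.5278.

0.5278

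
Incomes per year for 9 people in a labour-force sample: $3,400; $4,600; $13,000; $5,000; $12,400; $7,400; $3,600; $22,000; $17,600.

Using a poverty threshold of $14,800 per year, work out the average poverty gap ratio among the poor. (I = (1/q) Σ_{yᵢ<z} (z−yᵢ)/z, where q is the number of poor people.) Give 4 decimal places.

Below the line: $3,400, $3,600, $4,600, $5,000, $7,400, $12,400, $13,000 (q = 7 of N = 9).
Shortfall ratios (z−y)/z: 0.7703, 0.7568, 0.6892, 0.6622, 0.5000, 0.1622, 0.1216; sum = 3.662162.
I averages over the q = 7 poor units only: 3.662162 / 7 = 0.5232.

0.5232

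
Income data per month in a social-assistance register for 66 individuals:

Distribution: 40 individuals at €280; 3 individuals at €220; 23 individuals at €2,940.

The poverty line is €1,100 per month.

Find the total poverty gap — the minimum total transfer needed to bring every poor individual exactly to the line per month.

Below the line: 3×€220, 40×€280 (q = 43 of N = 66).
Individual gaps: 3×(1100−220) = 2640; 40×(1100−280) = 32800.
Aggregate gap = €35,440.

€35,440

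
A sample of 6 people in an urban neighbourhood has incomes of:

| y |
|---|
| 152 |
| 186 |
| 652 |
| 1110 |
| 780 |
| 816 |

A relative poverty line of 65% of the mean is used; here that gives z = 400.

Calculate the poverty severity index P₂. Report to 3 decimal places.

Poor units: 152, 186 (q = 2 of N = 6).
Normalized shortfalls: (400−152)/400 = 0.6200; (400−186)/400 = 0.5350.
Squared: 0.3844; 0.2862.
Sum = 0.670625; P₂ = 0.670625 / 6 = 0.112.

0.112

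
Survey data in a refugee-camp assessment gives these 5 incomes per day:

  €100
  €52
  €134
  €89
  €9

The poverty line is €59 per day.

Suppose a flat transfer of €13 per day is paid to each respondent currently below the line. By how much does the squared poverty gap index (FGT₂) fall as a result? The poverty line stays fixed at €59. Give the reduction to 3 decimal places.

Before: below the line — €9, €52; squared poverty gap index (FGT₂) = 0.14645.
After the €13 transfer: below the line — €22; squared poverty gap index (FGT₂) = 0.07866.
Reduction = 0.14645 − 0.07866 = 0.068.

0.068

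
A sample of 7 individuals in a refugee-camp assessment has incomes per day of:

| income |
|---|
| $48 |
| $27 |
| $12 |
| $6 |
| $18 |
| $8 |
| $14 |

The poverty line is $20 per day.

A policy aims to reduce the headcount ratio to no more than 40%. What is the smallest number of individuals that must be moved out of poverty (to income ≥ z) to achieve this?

Currently q = 5 of N = 7 are below the line (H = 0.714).
A headcount ratio of at most 40% allows at most ⌊0.40 × 7⌋ = 2 poor individuals.
So at least 5 − 2 = 3 must be lifted.

3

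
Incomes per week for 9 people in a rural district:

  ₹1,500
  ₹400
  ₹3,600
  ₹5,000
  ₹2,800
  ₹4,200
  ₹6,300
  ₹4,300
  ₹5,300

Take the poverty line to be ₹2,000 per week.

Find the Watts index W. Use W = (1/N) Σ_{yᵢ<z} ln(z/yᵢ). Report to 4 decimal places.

0.2108

Incomes under z: ₹400, ₹1,500 (q = 2 of N = 9).
ln(z/y) terms: ln(2000/400) = 1.6094; ln(2000/1500) = 0.2877.
W = 1.897120 / 9 = 0.2108.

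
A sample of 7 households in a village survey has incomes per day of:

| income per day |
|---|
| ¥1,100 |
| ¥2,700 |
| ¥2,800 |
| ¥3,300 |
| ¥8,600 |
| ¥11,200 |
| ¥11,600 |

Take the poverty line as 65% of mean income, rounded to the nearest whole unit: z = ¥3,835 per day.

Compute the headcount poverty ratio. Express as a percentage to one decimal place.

57.1%

4 of the 7 households have income below ¥3,835.
H = 4/7 = 57.1%.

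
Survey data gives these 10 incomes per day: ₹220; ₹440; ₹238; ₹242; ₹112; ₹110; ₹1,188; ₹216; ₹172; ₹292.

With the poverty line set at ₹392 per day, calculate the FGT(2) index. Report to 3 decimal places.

0.210

Incomes under z: ₹110, ₹112, ₹172, ₹216, ₹220, ₹238, ₹242, ₹292 (q = 8 of N = 10).
Normalized shortfalls: (392−110)/392 = 0.7194; (392−112)/392 = 0.7143; (392−172)/392 = 0.5612; (392−216)/392 = 0.4490; (392−220)/392 = 0.4388; (392−238)/392 = 0.3929; (392−242)/392 = 0.3827; (392−292)/392 = 0.2551.
Squared: 0.5175; 0.5102; 0.3150; 0.2016; 0.1925; 0.1543; 0.1464; 0.0651.
Sum = 2.102640; P₂ = 2.102640 / 10 = 0.210.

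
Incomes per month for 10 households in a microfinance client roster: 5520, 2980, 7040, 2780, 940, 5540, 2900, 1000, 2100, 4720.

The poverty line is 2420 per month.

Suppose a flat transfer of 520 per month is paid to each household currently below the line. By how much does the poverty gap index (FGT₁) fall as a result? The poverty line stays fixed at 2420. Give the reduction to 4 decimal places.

Before: below the line — 940, 1000, 2100; poverty gap index (FGT₁) = 0.133058.
After the 520 transfer: below the line — 1460, 1520; poverty gap index (FGT₁) = 0.076860.
Reduction = 0.133058 − 0.076860 = 0.0562.

0.0562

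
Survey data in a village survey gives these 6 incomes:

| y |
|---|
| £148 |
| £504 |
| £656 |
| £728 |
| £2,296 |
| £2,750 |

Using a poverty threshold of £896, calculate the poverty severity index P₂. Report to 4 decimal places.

Below z: £148, £504, £656, £728 (q = 4 of N = 6).
Relative gaps: (896−148)/896 = 0.8348; (896−504)/896 = 0.4375; (896−656)/896 = 0.2679; (896−728)/896 = 0.1875.
Squared: 0.6969; 0.1914; 0.0717; 0.0352.
Sum = 0.995237; P₂ = 0.995237 / 6 = 0.1659.

0.1659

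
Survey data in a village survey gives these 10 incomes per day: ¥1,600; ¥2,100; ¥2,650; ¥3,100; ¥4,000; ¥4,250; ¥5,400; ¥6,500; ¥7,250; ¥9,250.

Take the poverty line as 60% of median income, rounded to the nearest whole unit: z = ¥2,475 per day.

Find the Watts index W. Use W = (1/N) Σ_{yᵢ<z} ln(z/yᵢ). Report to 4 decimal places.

0.0601

Below the line: ¥1,600, ¥2,100 (q = 2 of N = 10).
ln(z/y) terms: ln(2475/1600) = 0.4362; ln(2475/2100) = 0.1643.
W = 0.600540 / 10 = 0.0601.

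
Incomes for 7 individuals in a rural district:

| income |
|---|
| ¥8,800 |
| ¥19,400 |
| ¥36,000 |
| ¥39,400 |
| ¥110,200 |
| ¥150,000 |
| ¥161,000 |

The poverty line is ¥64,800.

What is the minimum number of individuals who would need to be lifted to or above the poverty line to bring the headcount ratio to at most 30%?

2

4 of the 7 individuals are poor, so H = 4/7 = 0.571.
A headcount ratio of at most 30% allows at most ⌊0.30 × 7⌋ = 2 poor individuals.
So at least 4 − 2 = 2 must be lifted.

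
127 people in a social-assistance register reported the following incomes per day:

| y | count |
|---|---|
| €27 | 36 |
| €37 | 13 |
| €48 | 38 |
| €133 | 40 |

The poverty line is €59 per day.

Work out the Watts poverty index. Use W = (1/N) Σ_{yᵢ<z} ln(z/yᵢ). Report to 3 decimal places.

Incomes under z: 36×€27, 13×€37, 38×€48 (q = 87 of N = 127).
Log gaps: ln(59/27) = 0.7817 (×36); ln(59/37) = 0.4666 (×13); ln(59/48) = 0.2063 (×38).
W = 42.048059 / 127 = 0.331.

0.331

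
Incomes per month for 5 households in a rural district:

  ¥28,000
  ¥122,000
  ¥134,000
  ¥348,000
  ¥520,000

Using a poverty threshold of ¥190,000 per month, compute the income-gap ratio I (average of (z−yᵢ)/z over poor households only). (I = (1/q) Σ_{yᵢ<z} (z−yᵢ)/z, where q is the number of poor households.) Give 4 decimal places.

Below z: ¥28,000, ¥122,000, ¥134,000 (q = 3 of N = 5).
Shortfall ratios (z−y)/z: 0.8526, 0.3579, 0.2947; sum = 1.505263.
The income-gap ratio divides by q (the poor only): 1.505263 / 3 = 0.5018.

0.5018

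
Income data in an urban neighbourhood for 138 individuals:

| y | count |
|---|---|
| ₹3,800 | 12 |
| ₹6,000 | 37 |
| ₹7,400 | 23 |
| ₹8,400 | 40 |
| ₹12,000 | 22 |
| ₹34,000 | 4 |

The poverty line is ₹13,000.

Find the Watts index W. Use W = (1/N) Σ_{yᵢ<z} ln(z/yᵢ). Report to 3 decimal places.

0.548

Incomes under z: 12×₹3,800, 37×₹6,000, 23×₹7,400, 40×₹8,400, 22×₹12,000 (q = 134 of N = 138).
Log gaps: ln(13000/3800) = 1.2299 (×12); ln(13000/6000) = 0.7732 (×37); ln(13000/7400) = 0.5635 (×23); ln(13000/8400) = 0.4367 (×40); ln(13000/12000) = 0.0800 (×22).
W = 75.556846 / 138 = 0.548.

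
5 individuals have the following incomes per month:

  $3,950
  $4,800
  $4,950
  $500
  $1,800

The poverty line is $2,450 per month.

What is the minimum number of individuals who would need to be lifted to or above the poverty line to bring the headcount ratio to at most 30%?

Currently q = 2 of N = 5 are below the line (H = 0.400).
A headcount ratio of at most 30% allows at most ⌊0.30 × 5⌋ = 1 poor individuals.
So at least 2 − 1 = 1 must be lifted.

1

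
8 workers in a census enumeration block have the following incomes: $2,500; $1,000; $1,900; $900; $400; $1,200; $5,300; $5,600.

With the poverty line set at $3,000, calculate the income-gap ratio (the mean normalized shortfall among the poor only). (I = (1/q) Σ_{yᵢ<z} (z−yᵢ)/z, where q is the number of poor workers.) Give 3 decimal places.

Below z: $400, $900, $1,000, $1,200, $1,900, $2,500 (q = 6 of N = 8).
Relative gaps: 0.8667, 0.7000, 0.6667, 0.6000, 0.3667, 0.1667; sum = 3.366667.
I averages over the q = 6 poor units only: 3.366667 / 6 = 0.561.

0.561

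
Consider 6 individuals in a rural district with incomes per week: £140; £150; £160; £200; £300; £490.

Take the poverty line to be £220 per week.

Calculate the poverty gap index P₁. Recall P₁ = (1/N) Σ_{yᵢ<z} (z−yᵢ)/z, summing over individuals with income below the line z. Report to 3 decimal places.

Poor units: £140, £150, £160, £200 (q = 4 of N = 6).
Relative gaps: (220−140)/220 = 0.3636; (220−150)/220 = 0.3182; (220−160)/220 = 0.2727; (220−200)/220 = 0.0909.
Σ = 1.045455. Dividing by the full population N = 6 gives P₁ = 0.174.

0.174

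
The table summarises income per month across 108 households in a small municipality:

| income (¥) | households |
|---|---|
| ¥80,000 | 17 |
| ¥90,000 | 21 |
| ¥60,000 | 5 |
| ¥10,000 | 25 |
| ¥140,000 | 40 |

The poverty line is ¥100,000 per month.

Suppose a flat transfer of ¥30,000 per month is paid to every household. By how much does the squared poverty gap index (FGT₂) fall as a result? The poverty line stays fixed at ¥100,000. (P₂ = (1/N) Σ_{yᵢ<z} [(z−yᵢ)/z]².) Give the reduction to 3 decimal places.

0.119

Before: below the line — 25×¥10,000, 5×¥60,000, 17×¥80,000, 21×¥90,000; squared poverty gap index (FGT₂) = 0.20315.
After the ¥30,000 transfer: below the line — 25×¥40,000, 5×¥90,000; squared poverty gap index (FGT₂) = 0.08380.
Reduction = 0.20315 − 0.08380 = 0.119.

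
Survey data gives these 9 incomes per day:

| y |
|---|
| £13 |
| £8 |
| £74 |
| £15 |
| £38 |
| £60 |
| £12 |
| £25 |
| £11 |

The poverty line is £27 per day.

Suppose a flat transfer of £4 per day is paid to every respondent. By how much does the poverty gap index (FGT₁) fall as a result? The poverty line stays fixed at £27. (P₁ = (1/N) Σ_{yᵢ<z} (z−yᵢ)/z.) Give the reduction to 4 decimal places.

0.0905

Before: below the line — £8, £11, £12, £13, £15, £25; poverty gap index (FGT₁) = 0.320988.
After the £4 transfer: below the line — £12, £15, £16, £17, £19; poverty gap index (FGT₁) = 0.230453.
Reduction = 0.320988 − 0.230453 = 0.0905.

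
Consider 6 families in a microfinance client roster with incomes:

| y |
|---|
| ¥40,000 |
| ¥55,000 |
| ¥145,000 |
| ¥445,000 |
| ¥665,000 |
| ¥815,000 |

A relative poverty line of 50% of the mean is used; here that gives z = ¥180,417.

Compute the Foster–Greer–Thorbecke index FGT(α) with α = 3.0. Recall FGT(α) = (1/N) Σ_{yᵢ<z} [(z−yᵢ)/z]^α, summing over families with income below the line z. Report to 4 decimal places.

0.1358

Below z: ¥40,000, ¥55,000, ¥145,000 (q = 3 of N = 6).
Normalized shortfalls: (180417−40000)/180417 = 0.7783; (180417−55000)/180417 = 0.6952; (180417−145000)/180417 = 0.1963.
Raised to α = 3.0: 0.47144; 0.33592; 0.00756.
Sum = 0.814926; FGT(3.0) = 0.814926 / 6 = 0.1358.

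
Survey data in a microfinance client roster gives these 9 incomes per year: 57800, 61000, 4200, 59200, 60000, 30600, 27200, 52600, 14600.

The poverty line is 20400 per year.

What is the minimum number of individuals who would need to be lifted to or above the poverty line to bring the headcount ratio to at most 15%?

2 of the 9 individuals are poor, so H = 2/9 = 0.222.
A headcount ratio of at most 15% allows at most ⌊0.15 × 9⌋ = 1 poor individuals.
So at least 2 − 1 = 1 must be lifted.

1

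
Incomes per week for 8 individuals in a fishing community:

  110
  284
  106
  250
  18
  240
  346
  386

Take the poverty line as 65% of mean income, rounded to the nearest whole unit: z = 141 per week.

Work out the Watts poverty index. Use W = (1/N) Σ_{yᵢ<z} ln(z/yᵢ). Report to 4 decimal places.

Below z: 18, 106, 110 (q = 3 of N = 8).
Log gaps: ln(141/18) = 2.0584; ln(141/106) = 0.2853; ln(141/110) = 0.2483.
W = 2.591988 / 8 = 0.3240.

0.3240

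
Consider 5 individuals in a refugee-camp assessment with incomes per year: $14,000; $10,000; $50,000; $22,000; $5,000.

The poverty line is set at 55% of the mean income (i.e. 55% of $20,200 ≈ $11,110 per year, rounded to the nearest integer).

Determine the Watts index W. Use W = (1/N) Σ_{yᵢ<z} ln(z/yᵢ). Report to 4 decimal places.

0.1807

Poor units: $5,000, $10,000 (q = 2 of N = 5).
Log shortfalls: ln(11110/5000) = 0.7984; ln(11110/10000) = 0.1053.
W = 0.903668 / 5 = 0.1807.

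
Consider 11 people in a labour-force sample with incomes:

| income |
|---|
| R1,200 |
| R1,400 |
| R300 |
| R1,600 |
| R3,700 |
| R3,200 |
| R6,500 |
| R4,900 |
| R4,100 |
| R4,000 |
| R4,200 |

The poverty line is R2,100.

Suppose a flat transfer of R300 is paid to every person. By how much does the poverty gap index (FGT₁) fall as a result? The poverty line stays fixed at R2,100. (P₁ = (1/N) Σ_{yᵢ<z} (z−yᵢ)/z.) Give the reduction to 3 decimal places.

Before: below the line — R300, R1,200, R1,400, R1,600; poverty gap index (FGT₁) = 0.16883.
After the R300 transfer: below the line — R600, R1,500, R1,700, R1,900; poverty gap index (FGT₁) = 0.11688.
Reduction = 0.16883 − 0.11688 = 0.052.

0.052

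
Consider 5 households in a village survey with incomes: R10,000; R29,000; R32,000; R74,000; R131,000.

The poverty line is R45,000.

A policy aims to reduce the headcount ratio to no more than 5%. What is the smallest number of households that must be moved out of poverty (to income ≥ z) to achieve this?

3 of the 5 households are poor, so H = 3/5 = 0.600.
A headcount ratio of at most 5% allows at most ⌊0.05 × 5⌋ = 0 poor households.
So at least 3 − 0 = 3 must be lifted.

3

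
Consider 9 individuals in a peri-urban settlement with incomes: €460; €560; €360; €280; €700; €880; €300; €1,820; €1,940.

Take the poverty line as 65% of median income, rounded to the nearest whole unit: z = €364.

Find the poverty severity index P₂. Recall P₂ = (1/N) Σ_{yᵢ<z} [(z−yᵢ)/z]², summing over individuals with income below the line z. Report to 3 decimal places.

0.009

Incomes under z: €280, €300, €360 (q = 3 of N = 9).
Shortfall ratios: (364−280)/364 = 0.2308; (364−300)/364 = 0.1758; (364−360)/364 = 0.0110.
Squared: 0.0533; 0.0309; 0.0001.
Sum = 0.084289; P₂ = 0.084289 / 9 = 0.009.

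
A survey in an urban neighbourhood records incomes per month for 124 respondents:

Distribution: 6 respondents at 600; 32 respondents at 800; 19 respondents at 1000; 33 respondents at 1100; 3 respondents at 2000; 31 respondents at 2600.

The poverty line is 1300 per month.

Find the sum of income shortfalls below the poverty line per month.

32500

Poor units: 6×600, 32×800, 19×1000, 33×1100 (q = 90 of N = 124).
Individual gaps: 6×(1300−600) = 4200; 32×(1300−800) = 16000; 19×(1300−1000) = 5700; 33×(1300−1100) = 6600.
Aggregate gap = 32500.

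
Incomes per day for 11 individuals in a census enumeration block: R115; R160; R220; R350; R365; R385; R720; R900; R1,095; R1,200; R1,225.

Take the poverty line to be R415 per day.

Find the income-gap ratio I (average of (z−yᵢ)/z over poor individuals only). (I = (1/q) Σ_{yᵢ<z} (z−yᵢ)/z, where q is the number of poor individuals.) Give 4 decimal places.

Below the line: R115, R160, R220, R350, R365, R385 (q = 6 of N = 11).
Shortfall ratios (z−y)/z: 0.7229, 0.6145, 0.4699, 0.1566, 0.1205, 0.0723; sum = 2.156627.
I averages over the q = 6 poor units only: 2.156627 / 6 = 0.3594.

0.3594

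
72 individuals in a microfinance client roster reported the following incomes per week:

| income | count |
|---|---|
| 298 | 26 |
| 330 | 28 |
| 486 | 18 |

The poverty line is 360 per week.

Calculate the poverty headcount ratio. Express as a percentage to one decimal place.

75.0%

54 of the 72 individuals have income below 360.
H = 54/72 = 75.0%.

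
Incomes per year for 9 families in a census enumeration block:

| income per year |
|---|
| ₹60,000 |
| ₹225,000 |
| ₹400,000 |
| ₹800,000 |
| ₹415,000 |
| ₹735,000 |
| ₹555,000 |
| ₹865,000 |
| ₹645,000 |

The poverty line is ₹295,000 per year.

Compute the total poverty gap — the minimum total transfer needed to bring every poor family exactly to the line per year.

Below the line: ₹60,000, ₹225,000 (q = 2 of N = 9).
Individual gaps: 295000−60000 = 235000; 295000−225000 = 70000.
Aggregate gap = ₹305,000.

₹305,000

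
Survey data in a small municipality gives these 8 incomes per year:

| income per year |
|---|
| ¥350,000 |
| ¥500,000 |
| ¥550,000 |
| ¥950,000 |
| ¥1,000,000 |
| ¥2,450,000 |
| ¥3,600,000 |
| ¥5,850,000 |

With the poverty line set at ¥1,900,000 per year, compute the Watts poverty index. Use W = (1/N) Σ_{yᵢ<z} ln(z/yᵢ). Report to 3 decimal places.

Below z: ¥350,000, ¥500,000, ¥550,000, ¥950,000, ¥1,000,000 (q = 5 of N = 8).
ln(z/y) terms: ln(1900000/350000) = 1.6917; ln(1900000/500000) = 1.3350; ln(1900000/550000) = 1.2397; ln(1900000/950000) = 0.6931; ln(1900000/1000000) = 0.6419.
W = 5.601369 / 8 = 0.700.

0.700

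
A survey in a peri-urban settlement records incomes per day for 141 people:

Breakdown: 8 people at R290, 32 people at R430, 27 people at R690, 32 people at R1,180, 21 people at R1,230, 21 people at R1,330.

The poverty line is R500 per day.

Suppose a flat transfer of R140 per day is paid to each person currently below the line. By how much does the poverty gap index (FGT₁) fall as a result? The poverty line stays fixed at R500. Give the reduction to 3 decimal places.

Before: below the line — 8×R290, 32×R430; poverty gap index (FGT₁) = 0.05560.
After the R140 transfer: below the line — 8×R430; poverty gap index (FGT₁) = 0.00794.
Reduction = 0.05560 − 0.00794 = 0.048.

0.048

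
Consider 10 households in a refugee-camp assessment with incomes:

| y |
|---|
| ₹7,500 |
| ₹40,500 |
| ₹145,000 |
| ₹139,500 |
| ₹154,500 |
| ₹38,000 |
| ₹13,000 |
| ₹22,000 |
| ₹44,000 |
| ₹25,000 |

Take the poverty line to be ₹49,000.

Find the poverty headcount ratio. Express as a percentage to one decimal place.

7 of the 10 households have income below ₹49,000.
H = 7/10 = 70.0%.

70.0%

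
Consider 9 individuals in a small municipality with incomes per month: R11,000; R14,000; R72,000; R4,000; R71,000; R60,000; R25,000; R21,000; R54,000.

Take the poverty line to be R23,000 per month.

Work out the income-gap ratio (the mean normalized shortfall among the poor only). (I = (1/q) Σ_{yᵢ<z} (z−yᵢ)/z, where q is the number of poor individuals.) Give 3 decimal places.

Incomes under z: R4,000, R11,000, R14,000, R21,000 (q = 4 of N = 9).
Shortfall ratios (z−y)/z: 0.8261, 0.5217, 0.3913, 0.0870; sum = 1.826087.
I averages over the q = 4 poor units only: 1.826087 / 4 = 0.457.

0.457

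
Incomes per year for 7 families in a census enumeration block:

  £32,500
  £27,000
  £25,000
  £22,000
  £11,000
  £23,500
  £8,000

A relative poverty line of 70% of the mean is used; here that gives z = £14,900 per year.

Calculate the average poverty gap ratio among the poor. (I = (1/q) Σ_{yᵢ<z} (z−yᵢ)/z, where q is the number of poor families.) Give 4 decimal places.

0.3624

Below z: £8,000, £11,000 (q = 2 of N = 7).
Shortfall ratios (z−y)/z: 0.4631, 0.2617; sum = 0.724832.
I averages over the q = 2 poor units only: 0.724832 / 2 = 0.3624.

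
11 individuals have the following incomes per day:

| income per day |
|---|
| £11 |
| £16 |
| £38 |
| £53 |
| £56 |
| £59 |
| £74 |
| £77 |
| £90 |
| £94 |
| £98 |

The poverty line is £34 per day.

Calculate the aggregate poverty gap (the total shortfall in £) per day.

£41

Below the line: £11, £16 (q = 2 of N = 11).
Individual gaps: 34−11 = 23; 34−16 = 18.
Aggregate gap = £41.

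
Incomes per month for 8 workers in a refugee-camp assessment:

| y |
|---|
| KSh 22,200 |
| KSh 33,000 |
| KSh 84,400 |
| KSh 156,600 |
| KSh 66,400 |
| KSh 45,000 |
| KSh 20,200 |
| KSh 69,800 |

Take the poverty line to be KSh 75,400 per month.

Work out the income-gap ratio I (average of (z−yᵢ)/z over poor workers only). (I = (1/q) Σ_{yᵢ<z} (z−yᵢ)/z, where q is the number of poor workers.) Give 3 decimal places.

Below the line: KSh 20,200, KSh 22,200, KSh 33,000, KSh 45,000, KSh 66,400, KSh 69,800 (q = 6 of N = 8).
Relative gaps: 0.7321, 0.7056, 0.5623, 0.4032, 0.1194, 0.0743; sum = 2.596817.
The income-gap ratio divides by q (the poor only): 2.596817 / 6 = 0.433.

0.433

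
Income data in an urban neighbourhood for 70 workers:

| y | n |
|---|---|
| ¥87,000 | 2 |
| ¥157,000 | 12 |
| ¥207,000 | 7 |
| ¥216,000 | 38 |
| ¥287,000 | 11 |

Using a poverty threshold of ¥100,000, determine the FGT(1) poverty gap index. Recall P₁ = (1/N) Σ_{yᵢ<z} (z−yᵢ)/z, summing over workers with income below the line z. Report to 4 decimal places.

0.0037

Poor units: 2×¥87,000 (q = 2 of N = 70).
Relative gaps: (100000−87000)/100000 = 0.1300 (×2).
Sum of shortfalls = 0.260000; P₁ averages over all N: 0.260000 / 70 = 0.0037.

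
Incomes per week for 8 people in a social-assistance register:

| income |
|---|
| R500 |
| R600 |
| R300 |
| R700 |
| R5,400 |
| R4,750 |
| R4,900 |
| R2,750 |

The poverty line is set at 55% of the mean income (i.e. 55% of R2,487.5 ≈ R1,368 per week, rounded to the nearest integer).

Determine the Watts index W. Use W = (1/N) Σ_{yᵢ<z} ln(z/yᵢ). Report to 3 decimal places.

Below the line: R300, R500, R600, R700 (q = 4 of N = 8).
Log shortfalls: ln(1368/300) = 1.5173; ln(1368/500) = 1.0065; ln(1368/600) = 0.8242; ln(1368/700) = 0.6700.
W = 4.018020 / 8 = 0.502.

0.502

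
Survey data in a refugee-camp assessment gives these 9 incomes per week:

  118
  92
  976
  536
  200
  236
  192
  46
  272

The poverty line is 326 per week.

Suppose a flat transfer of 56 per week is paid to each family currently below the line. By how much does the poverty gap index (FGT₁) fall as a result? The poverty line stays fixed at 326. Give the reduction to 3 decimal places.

0.133

Before: below the line — 46, 92, 118, 192, 200, 236, 272; poverty gap index (FGT₁) = 0.38378.
After the 56 transfer: below the line — 102, 148, 174, 248, 256, 292; poverty gap index (FGT₁) = 0.25085.
Reduction = 0.38378 − 0.25085 = 0.133.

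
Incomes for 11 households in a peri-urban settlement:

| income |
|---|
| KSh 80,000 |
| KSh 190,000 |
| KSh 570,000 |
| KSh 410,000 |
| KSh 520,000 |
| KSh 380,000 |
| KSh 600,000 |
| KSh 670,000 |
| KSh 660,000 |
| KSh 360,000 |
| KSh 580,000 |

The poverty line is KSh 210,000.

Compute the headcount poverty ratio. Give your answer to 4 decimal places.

2 of the 11 households have income below KSh 210,000.
H = 2/11 = 0.1818.

0.1818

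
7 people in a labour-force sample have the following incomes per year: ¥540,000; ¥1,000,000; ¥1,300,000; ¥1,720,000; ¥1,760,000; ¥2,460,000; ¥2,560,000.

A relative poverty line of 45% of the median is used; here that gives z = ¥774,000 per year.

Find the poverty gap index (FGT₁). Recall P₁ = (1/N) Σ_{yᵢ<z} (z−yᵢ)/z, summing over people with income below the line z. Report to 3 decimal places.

0.043

Incomes under z: ¥540,000 (q = 1 of N = 7).
Shortfall ratios: (774000−540000)/774000 = 0.3023.
Σ = 0.302326. Dividing by the full population N = 7 gives P₁ = 0.043.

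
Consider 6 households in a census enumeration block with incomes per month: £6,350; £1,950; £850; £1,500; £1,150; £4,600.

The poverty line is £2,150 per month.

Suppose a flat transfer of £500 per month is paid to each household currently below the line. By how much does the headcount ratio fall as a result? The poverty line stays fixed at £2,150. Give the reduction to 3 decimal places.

0.167

Before: below the line — £850, £1,150, £1,500, £1,950; headcount ratio = 0.66667.
After the £500 transfer: below the line — £1,350, £1,650, £2,000; headcount ratio = 0.50000.
Reduction = 0.66667 − 0.50000 = 0.167.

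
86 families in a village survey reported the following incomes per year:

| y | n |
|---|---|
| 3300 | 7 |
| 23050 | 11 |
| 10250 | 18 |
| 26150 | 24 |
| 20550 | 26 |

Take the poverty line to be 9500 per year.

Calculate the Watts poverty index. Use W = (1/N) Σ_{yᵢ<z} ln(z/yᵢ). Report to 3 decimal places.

0.086

Poor units: 7×3300 (q = 7 of N = 86).
ln(z/y) terms: ln(9500/3300) = 1.0574 (×7).
W = 7.401585 / 86 = 0.086.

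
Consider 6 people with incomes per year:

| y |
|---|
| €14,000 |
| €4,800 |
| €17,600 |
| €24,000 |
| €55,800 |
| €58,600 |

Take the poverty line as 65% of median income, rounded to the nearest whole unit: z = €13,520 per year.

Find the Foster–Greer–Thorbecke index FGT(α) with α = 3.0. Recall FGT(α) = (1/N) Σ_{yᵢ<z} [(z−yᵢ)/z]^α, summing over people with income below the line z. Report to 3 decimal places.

0.045

Poor units: €4,800 (q = 1 of N = 6).
Gap ratios (z−y)/z: (13520−4800)/13520 = 0.6450.
Raised to α = 3.0: 0.26830.
Sum = 0.268299; FGT(3.0) = 0.268299 / 6 = 0.045.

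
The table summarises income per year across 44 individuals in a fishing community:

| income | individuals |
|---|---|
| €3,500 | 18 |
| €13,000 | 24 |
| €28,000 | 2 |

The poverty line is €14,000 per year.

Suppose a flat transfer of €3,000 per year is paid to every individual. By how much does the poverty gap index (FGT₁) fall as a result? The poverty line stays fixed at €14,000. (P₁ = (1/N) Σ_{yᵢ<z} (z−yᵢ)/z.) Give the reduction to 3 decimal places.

0.127

Before: below the line — 18×€3,500, 24×€13,000; poverty gap index (FGT₁) = 0.34578.
After the €3,000 transfer: below the line — 18×€6,500; poverty gap index (FGT₁) = 0.21916.
Reduction = 0.34578 − 0.21916 = 0.127.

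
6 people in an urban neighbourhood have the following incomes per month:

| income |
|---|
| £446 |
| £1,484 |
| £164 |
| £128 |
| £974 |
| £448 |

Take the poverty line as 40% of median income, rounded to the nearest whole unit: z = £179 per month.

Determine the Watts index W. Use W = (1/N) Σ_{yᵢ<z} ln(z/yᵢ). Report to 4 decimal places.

0.0705

Poor units: £128, £164 (q = 2 of N = 6).
Log gaps: ln(179/128) = 0.3354; ln(179/164) = 0.0875.
W = 0.422875 / 6 = 0.0705.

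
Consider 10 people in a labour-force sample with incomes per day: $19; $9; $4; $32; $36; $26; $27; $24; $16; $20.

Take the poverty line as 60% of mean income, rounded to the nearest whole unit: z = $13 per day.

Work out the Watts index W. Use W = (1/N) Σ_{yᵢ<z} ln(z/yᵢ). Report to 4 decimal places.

0.1546

Poor units: $4, $9 (q = 2 of N = 10).
ln(z/y) terms: ln(13/4) = 1.1787; ln(13/9) = 0.3677.
W = 1.546380 / 10 = 0.1546.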